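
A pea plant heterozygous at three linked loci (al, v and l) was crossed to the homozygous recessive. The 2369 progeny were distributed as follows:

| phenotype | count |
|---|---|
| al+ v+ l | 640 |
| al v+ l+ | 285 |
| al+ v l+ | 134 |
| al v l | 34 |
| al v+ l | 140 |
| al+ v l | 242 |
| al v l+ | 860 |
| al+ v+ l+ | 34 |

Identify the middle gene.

The two most frequent reciprocal classes, al+ v+ l and al v l+, are the parental types, so the F1 was al+ v+ l / al v l+.
The two rarest classes, al+ v+ l+ and al v l, are the double crossovers. Comparing them with the parentals, only the l allele has switched, so l is the middle locus and the order is v – l – al.

l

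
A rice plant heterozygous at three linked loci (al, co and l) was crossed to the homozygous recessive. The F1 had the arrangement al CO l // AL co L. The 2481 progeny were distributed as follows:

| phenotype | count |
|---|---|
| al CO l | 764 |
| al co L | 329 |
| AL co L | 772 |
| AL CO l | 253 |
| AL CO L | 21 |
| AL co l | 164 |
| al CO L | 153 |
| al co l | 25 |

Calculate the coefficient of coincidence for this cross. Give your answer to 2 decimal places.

0.50

The two rarest classes, al co l and AL CO L, are the double crossovers. Comparing them with the parentals, only the co allele has switched, so co is the middle locus and the order is al – co – l.
al–co: (582 + 46)/2481 = 0.2531; co–l: (317 + 46)/2481 = 0.1463.
Expected DCO frequency = 0.2531 × 0.1463 ≈ 0.03703; observed = 46/2481 ≈ 0.01854.
Coefficient of coincidence = 0.01854/0.03703 ≈ 0.50.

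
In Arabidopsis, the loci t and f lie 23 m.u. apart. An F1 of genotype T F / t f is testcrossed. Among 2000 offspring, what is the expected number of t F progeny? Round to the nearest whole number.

A map distance of 23 m.u. corresponds to a recombination frequency of 0.230.
The F1 is T F / t f, so t F is a recombinant gamete class with expected frequency r/2 = 0.230/2 = 0.1150.
Expected number = 0.1150 × 2000 = 230.00 ≈ 230.

230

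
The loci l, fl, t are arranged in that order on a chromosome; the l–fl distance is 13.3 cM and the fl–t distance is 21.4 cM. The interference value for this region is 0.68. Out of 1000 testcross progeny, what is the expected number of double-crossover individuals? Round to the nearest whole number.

Map distances give recombination frequencies of 0.133 and 0.214 for the two intervals.
With interference 0.68 (so coincidence = 0.32), expected double-crossover frequency = 0.133 × 0.214 × 0.32 = 0.00911.
Expected number = 0.00911 × 1000 = 9.11 ≈ 9.

9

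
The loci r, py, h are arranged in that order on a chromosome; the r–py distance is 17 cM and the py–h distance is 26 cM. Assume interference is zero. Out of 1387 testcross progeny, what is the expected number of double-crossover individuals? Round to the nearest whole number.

Map distances give recombination frequencies of 0.170 and 0.260 for the two intervals.
With no interference, expected double-crossover frequency = 0.170 × 0.260 = 0.04420.
Expected number = 0.04420 × 1387 = 61.31 ≈ 61.

61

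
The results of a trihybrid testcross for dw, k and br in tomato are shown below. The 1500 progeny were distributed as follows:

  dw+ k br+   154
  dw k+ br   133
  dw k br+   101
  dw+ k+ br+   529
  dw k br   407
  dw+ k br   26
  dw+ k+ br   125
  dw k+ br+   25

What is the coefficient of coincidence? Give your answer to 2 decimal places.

0.82

The two most frequent reciprocal classes, dw k br and dw+ k+ br+, are the parental types, so the F1 was dw k br / dw+ k+ br+.
The two rarest classes, dw+ k br and dw k+ br+, are the double crossovers. Comparing them with the parentals, only the dw allele has switched, so dw is the middle locus and the order is k – dw – br.
k–dw: (287 + 51)/1500 = 0.2253; dw–br: (226 + 51)/1500 = 0.1847.
Expected DCO frequency = 0.2253 × 0.1847 ≈ 0.04161; observed = 51/1500 ≈ 0.03400.
Coefficient of coincidence = 0.03400/0.04161 ≈ 0.82.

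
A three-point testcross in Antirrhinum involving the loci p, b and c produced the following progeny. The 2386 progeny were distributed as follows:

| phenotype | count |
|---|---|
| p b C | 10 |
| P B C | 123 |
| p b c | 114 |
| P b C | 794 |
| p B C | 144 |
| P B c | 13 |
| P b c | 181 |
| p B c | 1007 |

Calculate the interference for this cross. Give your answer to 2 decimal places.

The two most frequent reciprocal classes, p B c and P b C, are the parental types, so the F1 was p B c / P b C.
The two rarest classes, P B c and p b C, are the double crossovers. Comparing them with the parentals, only the p allele has switched, so p is the middle locus and the order is c – p – b.
c–p: (325 + 23)/2386 = 0.1459; p–b: (237 + 23)/2386 = 0.1090.
Expected DCO frequency = 0.1459 × 0.1090 ≈ 0.01590; observed = 23/2386 ≈ 0.00964.
Coefficient of coincidence = 0.00964/0.01590 ≈ 0.61; interference = 1 − 0.61 = 0.39.

0.39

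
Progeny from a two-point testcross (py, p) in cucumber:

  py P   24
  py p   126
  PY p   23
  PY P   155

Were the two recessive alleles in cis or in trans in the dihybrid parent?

The two most frequent classes are PY P (155) and py p (126); these are the parental (non-recombinant) types.
So the F1 carried PY P on one chromosome and py p on the other — the recessive alleles are on the same chromosome (cis / coupling).

cis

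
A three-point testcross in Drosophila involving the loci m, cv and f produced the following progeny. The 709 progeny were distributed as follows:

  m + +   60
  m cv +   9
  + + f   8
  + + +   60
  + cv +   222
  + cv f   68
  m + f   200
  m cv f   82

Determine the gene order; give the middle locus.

The two most frequent reciprocal classes, + cv + and m + f, are the parental types, so the F1 was + cv + / m + f.
The two rarest classes, m cv + and + + f, are the double crossovers. Comparing them with the parentals, only the m allele has switched, so m is the middle locus and the order is f – m – cv.

m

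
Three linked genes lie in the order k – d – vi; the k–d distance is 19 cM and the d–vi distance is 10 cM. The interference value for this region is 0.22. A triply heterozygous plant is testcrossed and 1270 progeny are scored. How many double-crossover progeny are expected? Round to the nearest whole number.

Map distances give recombination frequencies of 0.190 and 0.100 for the two intervals.
With interference 0.22 (so coincidence = 0.78), expected double-crossover frequency = 0.190 × 0.100 × 0.78 = 0.01482.
Expected number = 0.01482 × 1270 = 18.82 ≈ 19.

19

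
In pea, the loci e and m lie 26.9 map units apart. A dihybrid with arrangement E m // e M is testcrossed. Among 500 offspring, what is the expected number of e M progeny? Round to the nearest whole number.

A map distance of 26.9 map units corresponds to a recombination frequency of 0.269.
The F1 is E m / e M, so e M is a parental gamete class with expected frequency (1 − r)/2 = 0.731/2 = 0.3655.
Expected number = 0.3655 × 500 = 182.75 ≈ 183.

183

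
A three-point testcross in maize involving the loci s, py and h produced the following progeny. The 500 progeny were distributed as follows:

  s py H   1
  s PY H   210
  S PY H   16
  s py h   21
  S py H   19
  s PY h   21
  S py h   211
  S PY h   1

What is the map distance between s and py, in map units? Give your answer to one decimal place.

7.8 map units

The two most frequent reciprocal classes, S py h and s PY H, are the parental types, so the F1 was S py h / s PY H.
The two rarest classes, S PY h and s py H, are the double crossovers. Comparing them with the parentals, only the py allele has switched, so py is the middle locus and the order is h – py – s.
Crossovers in the py–s interval produce the single-crossover classes s py h and S PY H (21 + 16 = 37) plus the double crossovers (2).
RF(py–s) = (37 + 2) / 500 = 39/500 = 0.0780 → 7.8 map units.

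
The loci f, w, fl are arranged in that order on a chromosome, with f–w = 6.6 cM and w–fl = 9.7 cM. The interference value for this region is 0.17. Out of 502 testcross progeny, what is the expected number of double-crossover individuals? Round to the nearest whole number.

Map distances give recombination frequencies of 0.066 and 0.097 for the two intervals.
With interference 0.17 (so coincidence = 0.83), expected double-crossover frequency = 0.066 × 0.097 × 0.83 = 0.00531.
Expected number = 0.00531 × 502 = 2.67 ≈ 3.

3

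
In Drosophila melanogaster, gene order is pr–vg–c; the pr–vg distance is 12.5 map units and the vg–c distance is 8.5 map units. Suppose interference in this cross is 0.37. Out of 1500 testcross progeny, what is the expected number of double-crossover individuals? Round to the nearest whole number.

Map distances give recombination frequencies of 0.125 and 0.085 for the two intervals.
With interference 0.37 (so coincidence = 0.63), expected double-crossover frequency = 0.125 × 0.085 × 0.63 = 0.00669.
Expected number = 0.00669 × 1500 = 10.04 ≈ 10.

10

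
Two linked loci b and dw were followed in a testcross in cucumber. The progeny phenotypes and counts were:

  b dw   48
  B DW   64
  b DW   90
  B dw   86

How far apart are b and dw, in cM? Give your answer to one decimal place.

The two most frequent classes, B dw (86) and b DW (90), are the parental types, so the F1 was B dw / b DW.
The recombinant classes are B DW and b dw: 64 + 48 = 112.
Recombination frequency = 112/288 = 0.3889 ≈ 38.9%, i.e. 38.9 cM.

38.9 cM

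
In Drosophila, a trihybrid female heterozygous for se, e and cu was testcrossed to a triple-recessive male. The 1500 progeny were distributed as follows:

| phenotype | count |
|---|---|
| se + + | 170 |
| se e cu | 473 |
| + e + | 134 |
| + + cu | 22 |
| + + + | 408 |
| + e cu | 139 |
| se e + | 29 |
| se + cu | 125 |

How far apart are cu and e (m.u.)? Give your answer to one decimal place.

20.7 m.u.

The two most frequent reciprocal classes, + + + and se e cu, are the parental types, so the F1 was + + + / se e cu.
The two rarest classes, + + cu and se e +, are the double crossovers. Comparing them with the parentals, only the cu allele has switched, so cu is the middle locus and the order is se – cu – e.
Crossovers in the cu–e interval produce the single-crossover classes + e + and se + cu (134 + 125 = 259) plus the double crossovers (51).
RF(cu–e) = (259 + 51) / 1500 = 310/1500 = 0.2067 → 20.7 m.u.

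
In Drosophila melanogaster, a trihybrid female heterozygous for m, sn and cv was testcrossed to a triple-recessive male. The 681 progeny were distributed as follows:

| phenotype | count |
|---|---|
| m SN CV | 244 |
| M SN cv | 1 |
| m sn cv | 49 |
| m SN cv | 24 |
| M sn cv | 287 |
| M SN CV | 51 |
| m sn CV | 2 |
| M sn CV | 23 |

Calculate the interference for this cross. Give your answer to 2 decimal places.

0.60

The two most frequent reciprocal classes, M sn cv and m SN CV, are the parental types, so the F1 was M sn cv / m SN CV.
The two rarest classes, M SN cv and m sn CV, are the double crossovers. Comparing them with the parentals, only the sn allele has switched, so sn is the middle locus and the order is cv – sn – m.
cv–sn: (47 + 3)/681 = 0.0734; sn–m: (100 + 3)/681 = 0.1512.
Expected DCO frequency = 0.0734 × 0.1512 ≈ 0.01110; observed = 3/681 ≈ 0.00441.
Coefficient of coincidence = 0.00441/0.01110 ≈ 0.40; interference = 1 − 0.40 = 0.60.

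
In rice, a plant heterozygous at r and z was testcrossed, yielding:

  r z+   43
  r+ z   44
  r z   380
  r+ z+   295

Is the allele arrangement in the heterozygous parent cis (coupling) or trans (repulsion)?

cis

The two most frequent classes are r+ z+ (295) and r z (380); these are the parental (non-recombinant) types.
So the F1 carried r+ z+ on one chromosome and r z on the other — the recessive alleles are on the same chromosome (cis / coupling).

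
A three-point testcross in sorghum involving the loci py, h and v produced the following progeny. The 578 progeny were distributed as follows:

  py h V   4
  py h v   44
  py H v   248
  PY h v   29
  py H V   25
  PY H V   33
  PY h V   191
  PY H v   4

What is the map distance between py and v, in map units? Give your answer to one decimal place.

The two most frequent reciprocal classes, py H v and PY h V, are the parental types, so the F1 was py H v / PY h V.
The two rarest classes, PY H v and py h V, are the double crossovers. Comparing them with the parentals, only the py allele has switched, so py is the middle locus and the order is h – py – v.
Crossovers in the py–v interval produce the single-crossover classes py H V and PY h v (25 + 29 = 54) plus the double crossovers (8).
RF(py–v) = (54 + 8) / 578 = 62/578 = 0.1073 → 10.7 map units.

10.7 map units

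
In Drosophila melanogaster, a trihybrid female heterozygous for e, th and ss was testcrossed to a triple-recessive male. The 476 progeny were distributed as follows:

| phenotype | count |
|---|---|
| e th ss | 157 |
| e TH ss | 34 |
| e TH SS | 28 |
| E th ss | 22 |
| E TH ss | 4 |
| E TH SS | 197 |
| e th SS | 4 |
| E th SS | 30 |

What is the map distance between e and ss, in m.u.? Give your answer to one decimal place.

12.2 m.u.

The two most frequent reciprocal classes, e th ss and E TH SS, are the parental types, so the F1 was e th ss / E TH SS.
The two rarest classes, e th SS and E TH ss, are the double crossovers. Comparing them with the parentals, only the ss allele has switched, so ss is the middle locus and the order is e – ss – th.
Crossovers in the e–ss interval produce the single-crossover classes E th ss and e TH SS (22 + 28 = 50) plus the double crossovers (8).
RF(e–ss) = (50 + 8) / 476 = 58/476 = 0.1218 → 12.2 m.u.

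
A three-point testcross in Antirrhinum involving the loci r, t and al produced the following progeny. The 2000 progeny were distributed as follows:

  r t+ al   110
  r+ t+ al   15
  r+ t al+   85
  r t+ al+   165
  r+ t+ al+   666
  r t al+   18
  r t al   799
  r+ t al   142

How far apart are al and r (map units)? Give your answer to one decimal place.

The two most frequent reciprocal classes, r+ t+ al+ and r t al, are the parental types, so the F1 was r+ t+ al+ / r t al.
The two rarest classes, r+ t+ al and r t al+, are the double crossovers. Comparing them with the parentals, only the al allele has switched, so al is the middle locus and the order is t – al – r.
Crossovers in the al–r interval produce the single-crossover classes r t+ al+ and r+ t al (165 + 142 = 307) plus the double crossovers (33).
RF(al–r) = (307 + 33) / 2000 = 340/2000 = 0.1700 → 17.0 map units.

17.0 map units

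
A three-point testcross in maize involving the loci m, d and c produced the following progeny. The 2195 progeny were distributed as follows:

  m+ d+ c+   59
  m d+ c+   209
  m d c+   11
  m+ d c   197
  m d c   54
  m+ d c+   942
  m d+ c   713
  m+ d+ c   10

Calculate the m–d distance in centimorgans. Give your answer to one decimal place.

The two most frequent reciprocal classes, m d+ c and m+ d c+, are the parental types, so the F1 was m d+ c / m+ d c+.
The two rarest classes, m+ d+ c and m d c+, are the double crossovers. Comparing them with the parentals, only the m allele has switched, so m is the middle locus and the order is d – m – c.
Crossovers in the d–m interval produce the single-crossover classes m d c and m+ d+ c+ (54 + 59 = 113) plus the double crossovers (21).
RF(d–m) = (113 + 21) / 2195 = 134/2195 = 0.0610 → 6.1 centimorgans.

6.1 centimorgans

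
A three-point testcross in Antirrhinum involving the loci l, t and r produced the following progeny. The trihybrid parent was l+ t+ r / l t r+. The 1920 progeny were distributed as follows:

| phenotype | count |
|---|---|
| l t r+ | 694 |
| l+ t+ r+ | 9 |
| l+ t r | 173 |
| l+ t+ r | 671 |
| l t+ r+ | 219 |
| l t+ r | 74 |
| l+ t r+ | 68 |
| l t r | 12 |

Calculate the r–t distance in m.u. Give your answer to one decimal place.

The two rarest classes, l+ t+ r+ and l t r, are the double crossovers. Comparing them with the parentals, only the r allele has switched, so r is the middle locus and the order is l – r – t.
Crossovers in the r–t interval produce the single-crossover classes l+ t r and l t+ r+ (173 + 219 = 392) plus the double crossovers (21).
RF(r–t) = (392 + 21) / 1920 = 413/1920 = 0.2151 → 21.5 m.u.

21.5 m.u.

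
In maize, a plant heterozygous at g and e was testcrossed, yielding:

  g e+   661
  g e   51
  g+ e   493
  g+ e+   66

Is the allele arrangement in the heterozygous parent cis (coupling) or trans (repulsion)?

trans

The two most frequent classes are g+ e (493) and g e+ (661); these are the parental (non-recombinant) types.
So the F1 carried g+ e on one chromosome and g e+ on the other — the recessive alleles are on opposite chromosomes (trans / repulsion).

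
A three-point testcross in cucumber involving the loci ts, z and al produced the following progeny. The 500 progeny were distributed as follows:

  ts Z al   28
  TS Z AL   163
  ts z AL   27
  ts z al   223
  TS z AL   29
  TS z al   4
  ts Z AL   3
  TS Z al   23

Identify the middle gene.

ts

The two most frequent reciprocal classes, ts z al and TS Z AL, are the parental types, so the F1 was ts z al / TS Z AL.
The two rarest classes, TS z al and ts Z AL, are the double crossovers. Comparing them with the parentals, only the ts allele has switched, so ts is the middle locus and the order is al – ts – z.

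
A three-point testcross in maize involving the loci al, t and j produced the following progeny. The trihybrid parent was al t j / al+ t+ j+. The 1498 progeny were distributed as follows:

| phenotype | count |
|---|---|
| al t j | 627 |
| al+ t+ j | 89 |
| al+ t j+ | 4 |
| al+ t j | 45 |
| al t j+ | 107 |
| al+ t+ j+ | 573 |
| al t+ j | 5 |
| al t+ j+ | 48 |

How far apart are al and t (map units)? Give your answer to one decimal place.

The two rarest classes, al t+ j and al+ t j+, are the double crossovers. Comparing them with the parentals, only the t allele has switched, so t is the middle locus and the order is j – t – al.
Crossovers in the t–al interval produce the single-crossover classes al+ t j and al t+ j+ (45 + 48 = 93) plus the double crossovers (9).
RF(t–al) = (93 + 9) / 1498 = 102/1498 = 0.0681 → 6.8 map units.

6.8 map units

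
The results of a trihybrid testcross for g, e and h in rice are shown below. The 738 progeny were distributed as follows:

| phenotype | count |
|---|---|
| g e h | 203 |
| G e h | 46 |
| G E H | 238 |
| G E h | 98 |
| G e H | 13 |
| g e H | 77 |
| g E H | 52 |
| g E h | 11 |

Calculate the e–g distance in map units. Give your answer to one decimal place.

The two most frequent reciprocal classes, G E H and g e h, are the parental types, so the F1 was G E H / g e h.
The two rarest classes, G e H and g E h, are the double crossovers. Comparing them with the parentals, only the e allele has switched, so e is the middle locus and the order is h – e – g.
Crossovers in the e–g interval produce the single-crossover classes g E H and G e h (52 + 46 = 98) plus the double crossovers (24).
RF(e–g) = (98 + 24) / 738 = 122/738 = 0.1653 → 16.5 map units.

16.5 map units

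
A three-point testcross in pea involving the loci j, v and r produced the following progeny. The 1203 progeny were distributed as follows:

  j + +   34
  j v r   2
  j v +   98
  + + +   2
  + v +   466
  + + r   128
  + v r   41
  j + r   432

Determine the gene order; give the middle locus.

The two most frequent reciprocal classes, j + r and + v +, are the parental types, so the F1 was j + r / + v +.
The two rarest classes, j v r and + + +, are the double crossovers. Comparing them with the parentals, only the v allele has switched, so v is the middle locus and the order is r – v – j.

v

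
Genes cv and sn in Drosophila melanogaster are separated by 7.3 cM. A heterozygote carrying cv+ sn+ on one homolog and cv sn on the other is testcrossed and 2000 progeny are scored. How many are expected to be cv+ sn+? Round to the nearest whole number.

A map distance of 7.3 cM corresponds to a recombination frequency of 0.073.
The F1 is cv+ sn+ / cv sn, so cv+ sn+ is a parental gamete class with expected frequency (1 − r)/2 = 0.927/2 = 0.4635.
Expected number = 0.4635 × 2000 = 927.00 ≈ 927.

927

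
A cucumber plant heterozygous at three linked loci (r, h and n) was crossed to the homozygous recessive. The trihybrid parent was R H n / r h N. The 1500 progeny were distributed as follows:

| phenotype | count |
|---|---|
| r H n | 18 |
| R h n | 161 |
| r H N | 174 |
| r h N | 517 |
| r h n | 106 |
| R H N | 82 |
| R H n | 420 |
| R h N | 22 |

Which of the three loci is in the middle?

The two rarest classes, r H n and R h N, are the double crossovers. Comparing them with the parentals, only the r allele has switched, so r is the middle locus and the order is n – r – h.

r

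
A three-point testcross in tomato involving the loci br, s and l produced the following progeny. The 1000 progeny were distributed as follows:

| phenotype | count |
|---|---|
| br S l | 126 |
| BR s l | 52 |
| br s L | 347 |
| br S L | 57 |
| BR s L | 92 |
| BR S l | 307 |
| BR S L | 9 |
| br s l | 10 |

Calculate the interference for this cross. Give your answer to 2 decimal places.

0.37

The two most frequent reciprocal classes, br s L and BR S l, are the parental types, so the F1 was br s L / BR S l.
The two rarest classes, br s l and BR S L, are the double crossovers. Comparing them with the parentals, only the l allele has switched, so l is the middle locus and the order is br – l – s.
br–l: (218 + 19)/1000 = 0.2370; l–s: (109 + 19)/1000 = 0.1280.
Expected DCO frequency = 0.2370 × 0.1280 ≈ 0.03034; observed = 19/1000 ≈ 0.01900.
Coefficient of coincidence = 0.01900/0.03034 ≈ 0.63; interference = 1 − 0.63 = 0.37.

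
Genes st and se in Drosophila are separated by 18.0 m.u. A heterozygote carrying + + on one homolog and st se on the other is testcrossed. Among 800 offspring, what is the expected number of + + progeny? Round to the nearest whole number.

328

A map distance of 18.0 m.u. corresponds to a recombination frequency of 0.180.
The F1 is + + / st se, so + + is a parental gamete class with expected frequency (1 − r)/2 = 0.820/2 = 0.4100.
Expected number = 0.4100 × 800 = 328.00 ≈ 328.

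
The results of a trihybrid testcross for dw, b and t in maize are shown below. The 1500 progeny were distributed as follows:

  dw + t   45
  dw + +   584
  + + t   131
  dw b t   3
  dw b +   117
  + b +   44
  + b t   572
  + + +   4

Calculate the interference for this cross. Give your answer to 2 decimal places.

The two most frequent reciprocal classes, + b t and dw + +, are the parental types, so the F1 was + b t / dw + +.
The two rarest classes, dw b t and + + +, are the double crossovers. Comparing them with the parentals, only the dw allele has switched, so dw is the middle locus and the order is b – dw – t.
b–dw: (248 + 7)/1500 = 0.1700; dw–t: (89 + 7)/1500 = 0.0640.
Expected DCO frequency = 0.1700 × 0.0640 ≈ 0.01088; observed = 7/1500 ≈ 0.00467.
Coefficient of coincidence = 0.00467/0.01088 ≈ 0.43; interference = 1 − 0.43 = 0.57.

0.57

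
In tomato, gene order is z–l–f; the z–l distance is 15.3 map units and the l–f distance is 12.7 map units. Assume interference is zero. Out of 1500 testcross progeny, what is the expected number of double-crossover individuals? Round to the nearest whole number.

29

Map distances give recombination frequencies of 0.153 and 0.127 for the two intervals.
With no interference, expected double-crossover frequency = 0.153 × 0.127 = 0.01943.
Expected number = 0.01943 × 1500 = 29.15 ≈ 29.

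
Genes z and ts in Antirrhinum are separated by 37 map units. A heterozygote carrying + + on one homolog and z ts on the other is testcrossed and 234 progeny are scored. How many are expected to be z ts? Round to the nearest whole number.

74

A map distance of 37 map units corresponds to a recombination frequency of 0.370.
The F1 is + + / z ts, so z ts is a parental gamete class with expected frequency (1 − r)/2 = 0.630/2 = 0.3150.
Expected number = 0.3150 × 234 = 73.71 ≈ 74.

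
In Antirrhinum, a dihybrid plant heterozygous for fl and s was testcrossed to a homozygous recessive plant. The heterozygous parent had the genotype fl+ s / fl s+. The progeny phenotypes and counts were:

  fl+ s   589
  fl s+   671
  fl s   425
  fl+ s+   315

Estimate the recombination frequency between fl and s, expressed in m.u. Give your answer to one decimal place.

37.0 m.u.

The recombinant classes are fl+ s+ and fl s: 315 + 425 = 740.
Recombination frequency = 740/2000 = 0.3700 ≈ 37.0%, i.e. 37.0 m.u.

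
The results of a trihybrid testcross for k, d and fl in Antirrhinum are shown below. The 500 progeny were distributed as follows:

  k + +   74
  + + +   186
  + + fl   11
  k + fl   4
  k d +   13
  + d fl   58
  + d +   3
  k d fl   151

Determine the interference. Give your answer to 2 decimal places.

0.19

The two most frequent reciprocal classes, + + + and k d fl, are the parental types, so the F1 was + + + / k d fl.
The two rarest classes, + d + and k + fl, are the double crossovers. Comparing them with the parentals, only the d allele has switched, so d is the middle locus and the order is fl – d – k.
fl–d: (24 + 7)/500 = 0.0620; d–k: (132 + 7)/500 = 0.2780.
Expected DCO frequency = 0.0620 × 0.2780 ≈ 0.01724; observed = 7/500 ≈ 0.01400.
Coefficient of coincidence = 0.01400/0.01724 ≈ 0.81; interference = 1 − 0.81 = 0.19.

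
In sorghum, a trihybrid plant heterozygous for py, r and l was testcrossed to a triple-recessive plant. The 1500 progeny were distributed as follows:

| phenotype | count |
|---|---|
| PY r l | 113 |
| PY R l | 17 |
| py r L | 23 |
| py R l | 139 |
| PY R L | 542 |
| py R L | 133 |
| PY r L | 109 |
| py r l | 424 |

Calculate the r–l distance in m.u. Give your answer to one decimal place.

19.2 m.u.

The two most frequent reciprocal classes, py r l and PY R L, are the parental types, so the F1 was py r l / PY R L.
The two rarest classes, py r L and PY R l, are the double crossovers. Comparing them with the parentals, only the l allele has switched, so l is the middle locus and the order is r – l – py.
Crossovers in the r–l interval produce the single-crossover classes py R l and PY r L (139 + 109 = 248) plus the double crossovers (40).
RF(r–l) = (248 + 40) / 1500 = 288/1500 = 0.1920 → 19.2 m.u.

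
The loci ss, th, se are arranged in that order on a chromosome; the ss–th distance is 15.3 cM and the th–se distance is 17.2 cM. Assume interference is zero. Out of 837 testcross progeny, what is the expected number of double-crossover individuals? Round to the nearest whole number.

22

Map distances give recombination frequencies of 0.153 and 0.172 for the two intervals.
With no interference, expected double-crossover frequency = 0.153 × 0.172 = 0.02632.
Expected number = 0.02632 × 837 = 22.03 ≈ 22.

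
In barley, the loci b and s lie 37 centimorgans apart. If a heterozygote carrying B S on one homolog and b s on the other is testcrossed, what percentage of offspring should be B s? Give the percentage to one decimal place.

A map distance of 37 centimorgans corresponds to a recombination frequency of 0.370.
The F1 is B S / b s, so B s is a recombinant gamete class with expected frequency r/2 = 0.370/2 = 0.1850.
That is 0.1850 = 18.5% of the progeny.

18.5%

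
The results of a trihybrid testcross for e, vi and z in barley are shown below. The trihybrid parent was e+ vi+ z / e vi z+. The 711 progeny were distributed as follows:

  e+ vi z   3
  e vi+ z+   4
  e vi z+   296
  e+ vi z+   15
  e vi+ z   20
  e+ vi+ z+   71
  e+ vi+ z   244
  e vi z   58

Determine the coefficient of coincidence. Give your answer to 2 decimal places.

0.87

The two rarest classes, e+ vi z and e vi+ z+, are the double crossovers. Comparing them with the parentals, only the vi allele has switched, so vi is the middle locus and the order is e – vi – z.
e–vi: (35 + 7)/711 = 0.0591; vi–z: (129 + 7)/711 = 0.1913.
Expected DCO frequency = 0.0591 × 0.1913 ≈ 0.01131; observed = 7/711 ≈ 0.00985.
Coefficient of coincidence = 0.00985/0.01131 ≈ 0.87.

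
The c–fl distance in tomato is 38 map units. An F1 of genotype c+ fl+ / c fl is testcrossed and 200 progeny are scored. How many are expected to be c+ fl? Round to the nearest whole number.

A map distance of 38 map units corresponds to a recombination frequency of 0.380.
The F1 is c+ fl+ / c fl, so c+ fl is a recombinant gamete class with expected frequency r/2 = 0.380/2 = 0.1900.
Expected number = 0.1900 × 200 = 38.00 ≈ 38.

38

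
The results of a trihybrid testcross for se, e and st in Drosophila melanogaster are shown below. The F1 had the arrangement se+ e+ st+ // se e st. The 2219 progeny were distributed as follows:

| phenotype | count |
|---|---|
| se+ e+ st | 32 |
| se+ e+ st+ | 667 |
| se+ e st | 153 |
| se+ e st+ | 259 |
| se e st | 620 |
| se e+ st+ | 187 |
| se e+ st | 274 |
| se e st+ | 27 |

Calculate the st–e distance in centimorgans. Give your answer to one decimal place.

The two rarest classes, se+ e+ st and se e st+, are the double crossovers. Comparing them with the parentals, only the st allele has switched, so st is the middle locus and the order is se – st – e.
Crossovers in the st–e interval produce the single-crossover classes se+ e st+ and se e+ st (259 + 274 = 533) plus the double crossovers (59).
RF(st–e) = (533 + 59) / 2219 = 592/2219 = 0.2668 → 26.7 centimorgans.

26.7 centimorgans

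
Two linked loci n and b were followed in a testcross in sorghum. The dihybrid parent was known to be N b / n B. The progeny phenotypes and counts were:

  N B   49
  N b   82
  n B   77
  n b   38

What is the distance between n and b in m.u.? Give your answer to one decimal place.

35.4 m.u.

The recombinant classes are N B and n b: 49 + 38 = 87.
Recombination frequency = 87/246 = 0.3537 ≈ 35.4%, i.e. 35.4 m.u.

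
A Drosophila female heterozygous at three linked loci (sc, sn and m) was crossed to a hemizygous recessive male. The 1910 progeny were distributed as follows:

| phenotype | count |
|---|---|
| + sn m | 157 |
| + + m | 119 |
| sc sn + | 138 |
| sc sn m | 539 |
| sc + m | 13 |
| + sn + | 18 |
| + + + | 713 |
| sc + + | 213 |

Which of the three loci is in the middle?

sn

The two most frequent reciprocal classes, + + + and sc sn m, are the parental types, so the F1 was + + + / sc sn m.
The two rarest classes, + sn + and sc + m, are the double crossovers. Comparing them with the parentals, only the sn allele has switched, so sn is the middle locus and the order is sc – sn – m.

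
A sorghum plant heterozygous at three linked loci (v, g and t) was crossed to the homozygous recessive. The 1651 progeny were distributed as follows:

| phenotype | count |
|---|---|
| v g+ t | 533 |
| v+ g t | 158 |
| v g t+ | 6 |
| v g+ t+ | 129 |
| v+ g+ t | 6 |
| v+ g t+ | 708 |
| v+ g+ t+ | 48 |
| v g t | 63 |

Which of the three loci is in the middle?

The two most frequent reciprocal classes, v g+ t and v+ g t+, are the parental types, so the F1 was v g+ t / v+ g t+.
The two rarest classes, v+ g+ t and v g t+, are the double crossovers. Comparing them with the parentals, only the v allele has switched, so v is the middle locus and the order is g – v – t.

v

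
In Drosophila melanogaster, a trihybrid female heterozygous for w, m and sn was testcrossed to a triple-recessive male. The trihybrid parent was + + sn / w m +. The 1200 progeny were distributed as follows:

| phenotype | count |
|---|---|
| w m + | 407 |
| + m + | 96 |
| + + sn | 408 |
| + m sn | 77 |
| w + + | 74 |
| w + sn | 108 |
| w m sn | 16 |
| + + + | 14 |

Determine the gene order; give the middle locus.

The two rarest classes, + + + and w m sn, are the double crossovers. Comparing them with the parentals, only the sn allele has switched, so sn is the middle locus and the order is m – sn – w.

sn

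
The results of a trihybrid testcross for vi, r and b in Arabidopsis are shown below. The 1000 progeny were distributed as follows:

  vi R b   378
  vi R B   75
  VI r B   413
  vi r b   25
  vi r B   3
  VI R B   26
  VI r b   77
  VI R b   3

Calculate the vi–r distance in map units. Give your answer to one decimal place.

5.7 map units

The two most frequent reciprocal classes, vi R b and VI r B, are the parental types, so the F1 was vi R b / VI r B.
The two rarest classes, VI R b and vi r B, are the double crossovers. Comparing them with the parentals, only the vi allele has switched, so vi is the middle locus and the order is r – vi – b.
Crossovers in the r–vi interval produce the single-crossover classes vi r b and VI R B (25 + 26 = 51) plus the double crossovers (6).
RF(r–vi) = (51 + 6) / 1000 = 57/1000 = 0.0570 → 5.7 map units.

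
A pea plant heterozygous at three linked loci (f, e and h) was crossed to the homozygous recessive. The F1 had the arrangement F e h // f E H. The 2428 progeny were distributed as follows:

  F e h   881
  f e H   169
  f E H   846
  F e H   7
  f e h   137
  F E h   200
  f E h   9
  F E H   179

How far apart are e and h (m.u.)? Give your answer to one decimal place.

The two rarest classes, F e H and f E h, are the double crossovers. Comparing them with the parentals, only the h allele has switched, so h is the middle locus and the order is e – h – f.
Crossovers in the e–h interval produce the single-crossover classes F E h and f e H (200 + 169 = 369) plus the double crossovers (16).
RF(e–h) = (369 + 16) / 2428 = 385/2428 = 0.1586 → 15.9 m.u.

15.9 m.u.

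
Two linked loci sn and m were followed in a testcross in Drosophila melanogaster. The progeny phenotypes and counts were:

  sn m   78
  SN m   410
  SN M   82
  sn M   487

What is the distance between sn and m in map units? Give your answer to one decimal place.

15.1 map units

The two most frequent classes, SN m (410) and sn M (487), are the parental types, so the F1 was SN m / sn M.
The recombinant classes are SN M and sn m: 82 + 78 = 160.
Recombination frequency = 160/1057 = 0.1514 ≈ 15.1%, i.e. 15.1 map units.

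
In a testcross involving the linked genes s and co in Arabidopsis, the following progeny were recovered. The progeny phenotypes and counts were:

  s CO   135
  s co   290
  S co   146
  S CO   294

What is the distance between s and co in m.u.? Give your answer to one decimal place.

The two most frequent classes, S CO (294) and s co (290), are the parental types, so the F1 was S CO / s co.
The recombinant classes are S co and s CO: 146 + 135 = 281.
Recombination frequency = 281/865 = 0.3249 ≈ 32.5%, i.e. 32.5 m.u.

32.5 m.u.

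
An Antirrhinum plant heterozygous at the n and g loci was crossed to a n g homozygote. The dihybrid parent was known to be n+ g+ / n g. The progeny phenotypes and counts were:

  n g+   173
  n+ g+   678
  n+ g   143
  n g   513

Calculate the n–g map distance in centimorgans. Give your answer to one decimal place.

21.0 centimorgans

The recombinant classes are n+ g and n g+: 143 + 173 = 316.
Recombination frequency = 316/1507 = 0.2097 ≈ 21.0%, i.e. 21.0 centimorgans.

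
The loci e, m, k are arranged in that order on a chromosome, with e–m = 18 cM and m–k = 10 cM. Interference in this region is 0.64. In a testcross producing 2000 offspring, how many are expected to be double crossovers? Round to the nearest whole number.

Map distances give recombination frequencies of 0.180 and 0.100 for the two intervals.
With interference 0.64 (so coincidence = 0.36), expected double-crossover frequency = 0.180 × 0.100 × 0.36 = 0.00648.
Expected number = 0.00648 × 2000 = 12.96 ≈ 13.

13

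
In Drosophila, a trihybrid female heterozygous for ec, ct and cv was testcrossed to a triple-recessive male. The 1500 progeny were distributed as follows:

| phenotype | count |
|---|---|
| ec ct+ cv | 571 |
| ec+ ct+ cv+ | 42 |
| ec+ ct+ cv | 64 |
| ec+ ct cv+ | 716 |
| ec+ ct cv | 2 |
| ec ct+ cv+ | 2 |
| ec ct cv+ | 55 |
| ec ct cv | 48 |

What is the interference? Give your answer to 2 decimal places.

The two most frequent reciprocal classes, ec ct+ cv and ec+ ct cv+, are the parental types, so the F1 was ec ct+ cv / ec+ ct cv+.
The two rarest classes, ec ct+ cv+ and ec+ ct cv, are the double crossovers. Comparing them with the parentals, only the cv allele has switched, so cv is the middle locus and the order is ct – cv – ec.
ct–cv: (90 + 4)/1500 = 0.0627; cv–ec: (119 + 4)/1500 = 0.0820.
Expected DCO frequency = 0.0627 × 0.0820 ≈ 0.00514; observed = 4/1500 ≈ 0.00267.
Coefficient of coincidence = 0.00267/0.00514 ≈ 0.52; interference = 1 − 0.52 = 0.48.

0.48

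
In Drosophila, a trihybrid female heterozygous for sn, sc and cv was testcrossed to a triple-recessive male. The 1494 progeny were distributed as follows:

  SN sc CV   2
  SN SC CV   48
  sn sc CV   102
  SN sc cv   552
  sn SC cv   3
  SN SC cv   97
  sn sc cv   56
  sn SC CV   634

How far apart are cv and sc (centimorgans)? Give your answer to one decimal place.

The two most frequent reciprocal classes, SN sc cv and sn SC CV, are the parental types, so the F1 was SN sc cv / sn SC CV.
The two rarest classes, SN sc CV and sn SC cv, are the double crossovers. Comparing them with the parentals, only the cv allele has switched, so cv is the middle locus and the order is sc – cv – sn.
Crossovers in the sc–cv interval produce the single-crossover classes SN SC cv and sn sc CV (97 + 102 = 199) plus the double crossovers (5).
RF(sc–cv) = (199 + 5) / 1494 = 204/1494 = 0.1365 → 13.7 centimorgans.

13.7 centimorgans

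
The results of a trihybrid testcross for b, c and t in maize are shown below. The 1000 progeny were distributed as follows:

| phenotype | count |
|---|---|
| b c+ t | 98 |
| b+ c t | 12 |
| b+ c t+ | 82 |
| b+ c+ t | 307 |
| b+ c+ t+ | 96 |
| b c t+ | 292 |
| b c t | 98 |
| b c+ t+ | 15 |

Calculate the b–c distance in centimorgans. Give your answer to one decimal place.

The two most frequent reciprocal classes, b c t+ and b+ c+ t, are the parental types, so the F1 was b c t+ / b+ c+ t.
The two rarest classes, b c+ t+ and b+ c t, are the double crossovers. Comparing them with the parentals, only the c allele has switched, so c is the middle locus and the order is t – c – b.
Crossovers in the c–b interval produce the single-crossover classes b+ c t+ and b c+ t (82 + 98 = 180) plus the double crossovers (27).
RF(c–b) = (180 + 27) / 1000 = 207/1000 = 0.2070 → 20.7 centimorgans.

20.7 centimorgans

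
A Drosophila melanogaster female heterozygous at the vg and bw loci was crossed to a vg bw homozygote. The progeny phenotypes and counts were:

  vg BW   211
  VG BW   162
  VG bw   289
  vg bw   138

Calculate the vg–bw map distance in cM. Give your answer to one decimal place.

The two most frequent classes, VG bw (289) and vg BW (211), are the parental types, so the F1 was VG bw / vg BW.
The recombinant classes are VG BW and vg bw: 162 + 138 = 300.
Recombination frequency = 300/800 = 0.3750 ≈ 37.5%, i.e. 37.5 cM.

37.5 cM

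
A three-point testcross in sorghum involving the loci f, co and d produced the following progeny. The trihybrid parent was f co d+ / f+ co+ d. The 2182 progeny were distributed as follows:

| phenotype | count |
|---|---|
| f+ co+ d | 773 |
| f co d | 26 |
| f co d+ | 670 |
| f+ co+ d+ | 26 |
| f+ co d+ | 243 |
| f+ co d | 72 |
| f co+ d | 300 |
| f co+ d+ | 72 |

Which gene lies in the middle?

d

The two rarest classes, f co d and f+ co+ d+, are the double crossovers. Comparing them with the parentals, only the d allele has switched, so d is the middle locus and the order is co – d – f.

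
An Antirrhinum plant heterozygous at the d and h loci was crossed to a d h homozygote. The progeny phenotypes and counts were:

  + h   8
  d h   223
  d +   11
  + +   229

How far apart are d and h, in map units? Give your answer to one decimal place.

The two most frequent classes, + + (229) and d h (223), are the parental types, so the F1 was + + / d h.
The recombinant classes are + h and d +: 8 + 11 = 19.
Recombination frequency = 19/471 = 0.0403 ≈ 4.0%, i.e. 4.0 map units.

4.0 map units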